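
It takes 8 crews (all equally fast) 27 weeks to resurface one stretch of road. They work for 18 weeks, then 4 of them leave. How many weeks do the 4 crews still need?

One crew does 1/216 of the job per week.
After 18 weeks with 8 crews, 2/3 is done (1/3 left).
With 4 crews the rate is 4/216 = 1/54, so the rest takes 1/3 ÷ 1/54 = 18 weeks.

18 weeks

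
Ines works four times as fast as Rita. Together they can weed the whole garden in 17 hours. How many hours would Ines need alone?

85/4 hours

Let Rita's rate be r; then Ines's rate is 4r, so together (4 + 1)r = 5r = 1/17.
Thus r = 1/85 per hour.
Rita alone: 85 hours; Ines alone: 85/4 hours.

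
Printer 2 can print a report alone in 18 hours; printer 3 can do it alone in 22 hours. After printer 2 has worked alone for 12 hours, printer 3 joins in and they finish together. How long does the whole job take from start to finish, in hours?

153/10 hours

In 12 hours printer 2 does 12/18 = 2/3 of the job, leaving 1/3.
Printer 2 and printer 3 together work at 10/99 per hour, so finishing takes 1/3 ÷ 10/99 = 33/10 hours.
Total time = 12 + 33/10 = 153/10 hours.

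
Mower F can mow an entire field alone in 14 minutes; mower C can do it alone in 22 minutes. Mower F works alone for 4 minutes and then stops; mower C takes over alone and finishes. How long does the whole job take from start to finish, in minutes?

138/7 minutes

In 4 minutes mower F does 4/14 = 2/7 of the job, leaving 5/7.
Mower C works at 1/22 per minute, so finishing takes 5/7 ÷ 1/22 = 110/7 minutes.
Total time = 4 + 110/7 = 138/7 minutes.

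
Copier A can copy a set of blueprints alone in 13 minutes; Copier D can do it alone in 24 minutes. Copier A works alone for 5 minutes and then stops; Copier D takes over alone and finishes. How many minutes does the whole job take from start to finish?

257/13 minutes

In 5 minutes Copier A does 5/13 of the job, leaving 8/13.
Copier D works at 1/24 per minute, so finishing takes 8/13 ÷ 1/24 = 192/13 minutes.
Total time = 5 + 192/13 = 257/13 minutes.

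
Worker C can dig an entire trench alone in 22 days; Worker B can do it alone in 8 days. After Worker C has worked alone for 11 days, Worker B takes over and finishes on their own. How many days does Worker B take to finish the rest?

4 days

In 11 days Worker C does 11/22 = 1/2 of the job, leaving 1/2.
Worker B works at 1/8 per day, so finishing takes 1/2 ÷ 1/8 = 4 days.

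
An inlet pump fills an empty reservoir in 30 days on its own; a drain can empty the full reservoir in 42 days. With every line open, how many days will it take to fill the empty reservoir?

Net rate = 1/30 − 1/42 = (7 − 5)/210 = 2/210 = 1/105 per day.
Filling time = 1 ÷ (1/105) = 105 days.

105 days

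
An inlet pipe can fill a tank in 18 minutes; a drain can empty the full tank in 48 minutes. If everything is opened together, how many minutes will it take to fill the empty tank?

Net rate = 1/18 − 1/48 = (8 − 3)/144 = 5/144 per minute.
Filling time = 1 ÷ (5/144) = 144/5 minutes.

144/5 minutes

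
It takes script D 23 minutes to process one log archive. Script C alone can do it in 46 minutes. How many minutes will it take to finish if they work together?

46/3 minutes

With two workers the combined time is the product over the sum: 23·46/(23+46) = 1058/69 = 46/3 minutes.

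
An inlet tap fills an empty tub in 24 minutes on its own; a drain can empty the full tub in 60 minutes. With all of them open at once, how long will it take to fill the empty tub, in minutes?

Net rate = 1/24 − 1/60 = (5 − 2)/120 = 3/120 = 1/40 per minute.
Filling time = 1 ÷ (1/40) = 40 minutes.

40 minutes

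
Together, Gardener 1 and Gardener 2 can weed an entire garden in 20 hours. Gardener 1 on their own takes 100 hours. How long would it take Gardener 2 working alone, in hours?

Combined rate is 1/20 per hour.
Known contribution: 1/100 per hour.
So Gardener 2's rate is 1/20 − 1/100 = 1/25, meaning 25 hours alone.

25 hours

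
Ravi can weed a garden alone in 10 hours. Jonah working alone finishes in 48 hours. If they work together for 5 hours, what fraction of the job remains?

Combined rate: 1/10 + 1/48 = (24 + 5)/240 = 29/240 per hour.
In 5 hours they complete 5·29/240 = 29/48 of the job.
So 19/48 remains.

19/48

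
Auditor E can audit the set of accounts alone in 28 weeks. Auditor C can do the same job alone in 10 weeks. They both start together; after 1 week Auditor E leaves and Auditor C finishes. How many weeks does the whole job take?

In the first 1 week the combined rate is 19/140, so 19/140 of the job is done, leaving 121/140.
After Auditor E leaves the rate is 1/10 per week; the remaining 121/140 takes 121/14 weeks.
Total = 1 + 121/14 = 135/14 weeks.

135/14 weeks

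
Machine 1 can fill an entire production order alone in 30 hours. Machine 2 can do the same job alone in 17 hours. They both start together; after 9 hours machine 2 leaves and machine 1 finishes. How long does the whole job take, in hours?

240/17 hours

In the first 9 hours the combined rate is 47/510, so 141/170 of the job is done, leaving 29/170.
After machine 2 leaves the rate is 1/30 per hour; the remaining 29/170 takes 87/17 hours.
Total = 9 + 87/17 = 240/17 hours.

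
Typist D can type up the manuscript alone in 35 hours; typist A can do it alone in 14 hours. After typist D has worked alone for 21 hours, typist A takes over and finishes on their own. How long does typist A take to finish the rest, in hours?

28/5 hours

In 21 hours typist D does 21/35 = 3/5 of the job, leaving 2/5.
Typist A works at 1/14 per hour, so finishing takes 2/5 ÷ 1/14 = 28/5 hours.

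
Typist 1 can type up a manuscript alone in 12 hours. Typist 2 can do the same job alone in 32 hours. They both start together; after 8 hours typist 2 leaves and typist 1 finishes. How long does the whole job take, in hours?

9 hours

In the first 8 hours the combined rate is 11/96, so 11/12 of the job is done, leaving 1/12.
After typist 2 leaves the rate is 1/12 per hour; the remaining 1/12 takes 1 hour.
Total = 8 + 1 = 9 hours.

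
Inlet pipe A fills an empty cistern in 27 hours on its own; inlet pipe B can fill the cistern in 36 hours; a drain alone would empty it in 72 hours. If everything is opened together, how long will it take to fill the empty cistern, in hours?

Net rate = 1/27 + 1/36 − 1/72 = (8 + 6 − 3)/216 = 11/216 per hour.
Filling time = 1 ÷ (11/216) = 216/11 hours.

216/11 hours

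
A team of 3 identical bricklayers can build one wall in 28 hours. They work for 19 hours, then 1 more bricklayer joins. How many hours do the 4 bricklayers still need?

One bricklayer does 1/84 of the job per hour.
After 19 hours with 3 bricklayers, 19/28 is done (9/28 left).
With 4 bricklayers the rate is 4/84 = 1/21, so the rest takes 9/28 ÷ 1/21 = 27/4 hours.

27/4 hours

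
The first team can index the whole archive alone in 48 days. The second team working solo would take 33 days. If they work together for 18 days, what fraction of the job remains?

Combined rate: 1/48 + 1/33 = (11 + 16)/528 = 27/528 = 9/176 per day.
In 18 days they complete 18·9/176 = 81/88 of the job.
So 7/88 remains.

7/88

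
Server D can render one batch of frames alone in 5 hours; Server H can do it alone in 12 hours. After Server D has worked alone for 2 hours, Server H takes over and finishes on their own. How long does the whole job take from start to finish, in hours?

In 2 hours Server D does 2/5 of the job, leaving 3/5.
Server H works at 1/12 per hour, so finishing takes 3/5 ÷ 1/12 = 36/5 hours.
Total time = 2 + 36/5 = 46/5 hours.

46/5 hours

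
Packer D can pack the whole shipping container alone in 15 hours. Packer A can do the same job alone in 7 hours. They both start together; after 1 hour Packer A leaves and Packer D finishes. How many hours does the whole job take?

In the first 1 hour the combined rate is 22/105, so 22/105 of the job is done, leaving 83/105.
After Packer A leaves the rate is 1/15 per hour; the remaining 83/105 takes 83/7 hours.
Total = 1 + 83/7 = 90/7 hours.

90/7 hours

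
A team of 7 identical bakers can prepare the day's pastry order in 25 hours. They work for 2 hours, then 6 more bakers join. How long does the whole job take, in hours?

187/13 hours

One baker does 1/175 of the job per hour.
After 2 hours with 7 bakers, 2/25 is done (23/25 left).
With 13 bakers the rate is 13/175, so the rest takes 23/25 ÷ 13/175 = 161/13 hours.
Total = 2 + 161/13 = 187/13 hours.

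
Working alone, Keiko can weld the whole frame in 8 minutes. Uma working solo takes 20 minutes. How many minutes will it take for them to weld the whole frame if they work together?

With two workers the combined time is the product over the sum: 8·20/(8+20) = 160/28 = 40/7 minutes.

40/7 minutes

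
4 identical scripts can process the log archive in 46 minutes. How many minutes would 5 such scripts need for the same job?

184/5 minutes

Total work is 4·46 = 184 script-minutes.
With 5 scripts: 184/5 minutes.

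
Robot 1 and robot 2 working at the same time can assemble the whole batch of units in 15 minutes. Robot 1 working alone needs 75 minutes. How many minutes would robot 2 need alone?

Combined rate is 1/15 per minute.
Known contribution: 1/75 per minute.
So robot 2's rate is 1/15 − 1/75 = 4/75, meaning 75/4 minutes alone.

75/4 minutes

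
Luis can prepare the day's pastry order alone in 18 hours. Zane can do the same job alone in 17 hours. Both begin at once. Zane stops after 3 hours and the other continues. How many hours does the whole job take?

252/17 hours

In the first 3 hours the combined rate is 35/306, so 35/102 of the job is done, leaving 67/102.
After Zane leaves the rate is 1/18 per hour; the remaining 67/102 takes 201/17 hours.
Total = 3 + 201/17 = 252/17 hours.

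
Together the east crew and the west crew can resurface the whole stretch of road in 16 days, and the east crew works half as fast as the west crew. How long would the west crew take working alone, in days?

Let the west crew's rate be r; then the east crew's rate is (1/2)r, so together (1/2 + 1)r = (3/2)r = 1/16.
Thus r = 1/24 per day.
The west crew alone: 24 days; the east crew alone: 48 days.

24 days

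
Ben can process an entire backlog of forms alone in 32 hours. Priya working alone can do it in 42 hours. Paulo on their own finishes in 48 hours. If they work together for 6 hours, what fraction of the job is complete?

Combined rate: 1/32 + 1/42 + 1/48 = (21 + 16 + 14)/672 = 51/672 = 17/224 per hour.
In 6 hours they complete 6·17/224 = 51/112 of the job.

51/112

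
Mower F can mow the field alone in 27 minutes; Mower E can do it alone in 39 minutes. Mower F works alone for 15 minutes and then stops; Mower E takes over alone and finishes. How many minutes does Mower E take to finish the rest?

52/3 minutes

In 15 minutes Mower F does 15/27 = 5/9 of the job, leaving 4/9.
Mower E works at 1/39 per minute, so finishing takes 4/9 ÷ 1/39 = 52/3 minutes.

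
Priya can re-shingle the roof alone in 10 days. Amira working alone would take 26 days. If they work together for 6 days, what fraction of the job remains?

11/65

Combined rate: 1/10 + 1/26 = (13 + 5)/130 = 18/130 = 9/65 per day.
In 6 days they complete 6·9/65 = 54/65 of the job.
So 11/65 remains.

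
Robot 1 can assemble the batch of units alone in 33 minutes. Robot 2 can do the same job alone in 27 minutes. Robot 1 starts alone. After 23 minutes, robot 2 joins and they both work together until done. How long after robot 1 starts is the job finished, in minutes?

In the first 23 minutes robot 1 alone does 23/33 of the job, leaving 10/33.
Once everyone is working, combined rate: 1/33 + 1/27 = (9 + 11)/297 = 20/297 per minute.
Remaining 10/33 at 20/297 per minute takes 9/2 minutes.
Total from the start = 23 + 9/2 = 55/2 minutes.

55/2 minutes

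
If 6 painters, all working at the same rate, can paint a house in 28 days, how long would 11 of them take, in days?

Total work is 6·28 = 168 painter-days.
With 11 painters: 168/11 days.

168/11 days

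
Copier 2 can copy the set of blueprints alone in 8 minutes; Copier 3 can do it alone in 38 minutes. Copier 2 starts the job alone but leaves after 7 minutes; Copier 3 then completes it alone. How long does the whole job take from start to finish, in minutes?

In 7 minutes Copier 2 does 7/8 of the job, leaving 1/8.
Copier 3 works at 1/38 per minute, so finishing takes 1/8 ÷ 1/38 = 19/4 minutes.
Total time = 7 + 19/4 = 47/4 minutes.

47/4 minutes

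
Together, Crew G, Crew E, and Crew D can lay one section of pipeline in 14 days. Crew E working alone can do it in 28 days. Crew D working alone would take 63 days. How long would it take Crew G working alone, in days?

Combined rate is 1/14 per day.
Known contribution: 1/28 + 1/63 = (9 + 4)/252 = 13/252 per day.
So Crew G's rate is 1/14 − 13/252 = 5/252, meaning 252/5 days alone.

252/5 days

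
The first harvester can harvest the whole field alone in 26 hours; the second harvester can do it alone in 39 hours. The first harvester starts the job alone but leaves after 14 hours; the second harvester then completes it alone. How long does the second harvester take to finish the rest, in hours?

18 hours

In 14 hours the first harvester does 14/26 = 7/13 of the job, leaving 6/13.
The second harvester works at 1/39 per hour, so finishing takes 6/13 ÷ 1/39 = 18 hours.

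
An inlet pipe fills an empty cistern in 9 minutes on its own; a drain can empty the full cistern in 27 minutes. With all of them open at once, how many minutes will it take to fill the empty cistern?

Net rate = 1/9 − 1/27 = (3 − 1)/27 = 2/27 per minute.
Filling time = 1 ÷ (2/27) = 27/2 minutes.

27/2 minutes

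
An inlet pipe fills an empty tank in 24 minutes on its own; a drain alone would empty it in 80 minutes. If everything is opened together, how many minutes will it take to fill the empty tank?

Net rate = 1/24 − 1/80 = (10 − 3)/240 = 7/240 per minute.
Filling time = 1 ÷ (7/240) = 240/7 minutes.

240/7 minutes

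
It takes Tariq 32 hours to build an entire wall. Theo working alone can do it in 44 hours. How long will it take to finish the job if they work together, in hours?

Combined rate: 1/32 + 1/44 = (11 + 8)/352 = 19/352 per hour.
Time = 1 ÷ (19/352) = 352/19 hours.

352/19 hours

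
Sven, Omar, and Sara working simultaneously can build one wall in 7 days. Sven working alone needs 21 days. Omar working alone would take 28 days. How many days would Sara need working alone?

84/5 days

Combined rate is 1/7 per day.
Known contribution: 1/21 + 1/28 = (4 + 3)/84 = 7/84 = 1/12 per day.
So Sara's rate is 1/7 − 1/12 = 5/84, meaning 84/5 days alone.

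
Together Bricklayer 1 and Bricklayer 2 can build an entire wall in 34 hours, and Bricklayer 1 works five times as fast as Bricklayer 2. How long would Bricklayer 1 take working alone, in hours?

204/5 hours

Let Bricklayer 2's rate be r; then Bricklayer 1's rate is 5r, so together (5 + 1)r = 6r = 1/34.
Thus r = 1/204 per hour.
Bricklayer 2 alone: 204 hours; Bricklayer 1 alone: 204/5 hours.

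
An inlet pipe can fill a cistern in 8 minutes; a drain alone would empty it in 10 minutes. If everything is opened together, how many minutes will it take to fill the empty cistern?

40 minutes

Net rate = 1/8 − 1/10 = (5 − 4)/40 = 1/40 per minute.
Filling time = 1 ÷ (1/40) = 40 minutes.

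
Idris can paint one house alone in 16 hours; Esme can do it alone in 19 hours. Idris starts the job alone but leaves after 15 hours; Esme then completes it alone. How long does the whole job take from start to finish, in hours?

259/16 hours

In 15 hours Idris does 15/16 of the job, leaving 1/16.
Esme works at 1/19 per hour, so finishing takes 1/16 ÷ 1/19 = 19/16 hours.
Total time = 15 + 19/16 = 259/16 hours.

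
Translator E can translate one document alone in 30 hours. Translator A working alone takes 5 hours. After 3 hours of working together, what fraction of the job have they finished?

7/10

Combined rate: 1/30 + 1/5 = (1 + 6)/30 = 7/30 per hour.
In 3 hours they complete 3·7/30 = 7/10 of the job.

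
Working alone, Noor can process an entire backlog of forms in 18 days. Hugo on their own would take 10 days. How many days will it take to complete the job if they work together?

45/7 days

Combined rate: 1/18 + 1/10 = (5 + 9)/90 = 14/90 = 7/45 per day.
Time = 1 ÷ (7/45) = 45/7 days.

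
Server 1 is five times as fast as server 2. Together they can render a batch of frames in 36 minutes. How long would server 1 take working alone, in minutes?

Let server 2's rate be r; then server 1's rate is 5r, so together (5 + 1)r = 6r = 1/36.
Thus r = 1/216 per minute.
Server 2 alone: 216 minutes; server 1 alone: 216/5 minutes.

216/5 minutes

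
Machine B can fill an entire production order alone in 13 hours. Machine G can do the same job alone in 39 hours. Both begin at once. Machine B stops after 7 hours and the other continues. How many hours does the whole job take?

18 hours

In the first 7 hours the combined rate is 4/39, so 28/39 of the job is done, leaving 11/39.
After Machine B leaves the rate is 1/39 per hour; the remaining 11/39 takes 11 hours.
Total = 7 + 11 = 18 hours.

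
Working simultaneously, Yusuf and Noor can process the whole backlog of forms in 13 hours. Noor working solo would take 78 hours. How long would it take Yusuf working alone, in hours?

Combined rate is 1/13 per hour.
Known contribution: 1/78 per hour.
So Yusuf's rate is 1/13 − 1/78 = 5/78, meaning 78/5 hours alone.

78/5 hours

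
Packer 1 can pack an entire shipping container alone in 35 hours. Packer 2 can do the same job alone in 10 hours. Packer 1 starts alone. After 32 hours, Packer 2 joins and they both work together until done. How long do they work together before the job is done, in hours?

2/3 hours

In the first 32 hours Packer 1 alone does 32/35 of the job, leaving 3/35.
Once everyone is working, combined rate: 1/35 + 1/10 = (2 + 7)/70 = 9/70 per hour.
Remaining 3/35 at 9/70 per hour takes 2/3 hours.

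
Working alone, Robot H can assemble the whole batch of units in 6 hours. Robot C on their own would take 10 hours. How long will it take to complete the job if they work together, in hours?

15/4 hours

Combined rate: 1/6 + 1/10 = (5 + 3)/30 = 8/30 = 4/15 per hour.
Time = 1 ÷ (4/15) = 15/4 hours.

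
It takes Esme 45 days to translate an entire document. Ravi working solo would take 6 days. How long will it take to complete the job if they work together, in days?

With two workers the combined time is the product over the sum: 45·6/(45+6) = 270/51 = 90/17 days.

90/17 days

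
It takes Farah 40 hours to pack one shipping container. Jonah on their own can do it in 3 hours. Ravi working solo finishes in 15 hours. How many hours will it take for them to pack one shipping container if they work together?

Combined rate: 1/40 + 1/3 + 1/15 = (3 + 40 + 8)/120 = 51/120 = 17/40 per hour.
Time = 1 ÷ (17/40) = 40/17 hours.

40/17 hours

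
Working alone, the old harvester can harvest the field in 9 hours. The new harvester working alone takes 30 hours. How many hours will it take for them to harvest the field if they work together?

90/13 hours

With two workers the combined time is the product over the sum: 9·30/(9+30) = 270/39 = 90/13 hours.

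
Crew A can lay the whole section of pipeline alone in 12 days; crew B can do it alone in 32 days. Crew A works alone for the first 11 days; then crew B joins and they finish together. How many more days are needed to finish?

In 11 days crew A does 11/12 of the job, leaving 1/12.
Crew A and crew B together work at 11/96 per day, so finishing takes 1/12 ÷ 11/96 = 8/11 days.

8/11 days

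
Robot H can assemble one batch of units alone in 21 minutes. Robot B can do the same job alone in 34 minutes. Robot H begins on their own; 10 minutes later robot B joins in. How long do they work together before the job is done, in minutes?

34/5 minutes

In the first 10 minutes robot H alone does 10/21 of the job, leaving 11/21.
Once everyone is working, combined rate: 1/21 + 1/34 = (34 + 21)/714 = 55/714 per minute.
Remaining 11/21 at 55/714 per minute takes 34/5 minutes.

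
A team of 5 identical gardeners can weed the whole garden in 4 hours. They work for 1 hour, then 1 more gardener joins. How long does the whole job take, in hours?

7/2 hours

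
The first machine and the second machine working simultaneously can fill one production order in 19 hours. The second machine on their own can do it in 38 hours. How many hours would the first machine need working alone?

38 hours

Combined rate is 1/19 per hour.
Known contribution: 1/38 per hour.
So the first machine's rate is 1/19 − 1/38 = 1/38, meaning 38 hours alone.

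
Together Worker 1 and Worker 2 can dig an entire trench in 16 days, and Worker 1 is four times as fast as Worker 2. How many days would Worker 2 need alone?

80 days

Let Worker 2's rate be r; then Worker 1's rate is 4r, so together (4 + 1)r = 5r = 1/16.
Thus r = 1/80 per day.
Worker 2 alone: 80 days; Worker 1 alone: 20 days.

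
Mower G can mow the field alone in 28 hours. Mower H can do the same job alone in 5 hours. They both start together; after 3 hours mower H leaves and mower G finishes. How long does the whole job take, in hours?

56/5 hours

In the first 3 hours the combined rate is 33/140, so 99/140 of the job is done, leaving 41/140.
After mower H leaves the rate is 1/28 per hour; the remaining 41/140 takes 41/5 hours.
Total = 3 + 41/5 = 56/5 hours.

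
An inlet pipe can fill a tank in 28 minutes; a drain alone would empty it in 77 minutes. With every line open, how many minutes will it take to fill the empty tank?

44 minutes

Net rate = 1/28 − 1/77 = (11 − 4)/308 = 7/308 = 1/44 per minute.
Filling time = 1 ÷ (1/44) = 44 minutes.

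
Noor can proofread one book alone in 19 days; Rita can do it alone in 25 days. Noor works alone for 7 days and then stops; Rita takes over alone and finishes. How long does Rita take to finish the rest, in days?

300/19 days

In 7 days Noor does 7/19 of the job, leaving 12/19.
Rita works at 1/25 per day, so finishing takes 12/19 ÷ 1/25 = 300/19 days.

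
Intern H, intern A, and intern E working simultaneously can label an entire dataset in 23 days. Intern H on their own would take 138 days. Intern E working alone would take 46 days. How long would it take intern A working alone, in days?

69 days

Combined rate is 1/23 per day.
Known contribution: 1/138 + 1/46 = (1 + 3)/138 = 4/138 = 2/69 per day.
So intern A's rate is 1/23 − 2/69 = 1/69, meaning 69 days alone.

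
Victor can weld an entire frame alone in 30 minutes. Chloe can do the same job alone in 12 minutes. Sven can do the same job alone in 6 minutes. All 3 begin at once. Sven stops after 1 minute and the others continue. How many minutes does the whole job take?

50/7 minutes

In the first 1 minute the combined rate is 17/60, so 17/60 of the job is done, leaving 43/60.
After Sven leaves the rate is 7/60 per minute; the remaining 43/60 takes 43/7 minutes.
Total = 1 + 43/7 = 50/7 minutes.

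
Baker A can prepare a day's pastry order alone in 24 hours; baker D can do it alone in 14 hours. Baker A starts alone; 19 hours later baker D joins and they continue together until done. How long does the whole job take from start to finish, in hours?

In 19 hours baker A does 19/24 of the job, leaving 5/24.
Baker A and baker D together work at 19/168 per hour, so finishing takes 5/24 ÷ 19/168 = 35/19 hours.
Total time = 19 + 35/19 = 396/19 hours.

396/19 hours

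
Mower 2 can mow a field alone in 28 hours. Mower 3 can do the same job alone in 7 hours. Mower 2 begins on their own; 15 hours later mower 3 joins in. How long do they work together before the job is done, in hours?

In the first 15 hours mower 2 alone does 15/28 of the job, leaving 13/28.
Once everyone is working, combined rate: 1/28 + 1/7 = (1 + 4)/28 = 5/28 per hour.
Remaining 13/28 at 5/28 per hour takes 13/5 hours.

13/5 hours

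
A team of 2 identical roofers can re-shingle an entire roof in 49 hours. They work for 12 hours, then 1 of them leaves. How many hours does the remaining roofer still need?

One roofer does 1/98 of the job per hour.
After 12 hours with 2 roofers, 12/49 is done (37/49 left).
With 1 roofer the rate is 1/98, so the rest takes 37/49 ÷ 1/98 = 74 hours.

74 hours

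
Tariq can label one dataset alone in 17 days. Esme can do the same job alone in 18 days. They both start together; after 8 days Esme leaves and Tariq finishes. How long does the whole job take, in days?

85/9 days

In the first 8 days the combined rate is 35/306, so 140/153 of the job is done, leaving 13/153.
After Esme leaves the rate is 1/17 per day; the remaining 13/153 takes 13/9 days.
Total = 8 + 13/9 = 85/9 days.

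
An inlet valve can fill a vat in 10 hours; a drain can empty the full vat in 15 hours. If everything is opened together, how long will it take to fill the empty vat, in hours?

Net rate = 1/10 − 1/15 = (3 − 2)/30 = 1/30 per hour.
Filling time = 1 ÷ (1/30) = 30 hours.

30 hours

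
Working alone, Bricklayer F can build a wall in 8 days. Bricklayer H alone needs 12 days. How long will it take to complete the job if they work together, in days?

Combined rate: 1/8 + 1/12 = (3 + 2)/24 = 5/24 per day.
Time = 1 ÷ (5/24) = 24/5 days.

24/5 days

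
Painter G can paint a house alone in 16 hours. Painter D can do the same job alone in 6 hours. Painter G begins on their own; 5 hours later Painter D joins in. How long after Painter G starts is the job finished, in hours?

8 hours

In the first 5 hours Painter G alone does 5/16 of the job, leaving 11/16.
Once everyone is working, combined rate: 1/16 + 1/6 = (3 + 8)/48 = 11/48 per hour.
Remaining 11/16 at 11/48 per hour takes 3 hours.
Total from the start = 5 + 3 = 8 hours.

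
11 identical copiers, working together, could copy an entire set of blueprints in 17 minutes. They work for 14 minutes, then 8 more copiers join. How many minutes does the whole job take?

One copier does 1/187 of the job per minute.
After 14 minutes with 11 copiers, 14/17 is done (3/17 left).
With 19 copiers the rate is 19/187, so the rest takes 3/17 ÷ 19/187 = 33/19 minutes.
Total = 14 + 33/19 = 299/19 minutes.

299/19 minutes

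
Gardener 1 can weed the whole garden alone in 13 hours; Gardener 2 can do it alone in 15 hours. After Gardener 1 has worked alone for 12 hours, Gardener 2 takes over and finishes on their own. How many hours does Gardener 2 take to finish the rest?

15/13 hours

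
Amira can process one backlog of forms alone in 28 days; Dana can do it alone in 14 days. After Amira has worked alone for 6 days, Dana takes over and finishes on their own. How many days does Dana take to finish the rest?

In 6 days Amira does 6/28 = 3/14 of the job, leaving 11/14.
Dana works at 1/14 per day, so finishing takes 11/14 ÷ 1/14 = 11 days.

11 days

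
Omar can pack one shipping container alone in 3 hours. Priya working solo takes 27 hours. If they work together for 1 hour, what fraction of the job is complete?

10/27

Combined rate: 1/3 + 1/27 = (9 + 1)/27 = 10/27 per hour.
In 1 hour they complete 1·10/27 = 10/27 of the job.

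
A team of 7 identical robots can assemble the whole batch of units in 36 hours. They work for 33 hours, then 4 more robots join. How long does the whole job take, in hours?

One robot does 1/252 of the job per hour.
After 33 hours with 7 robots, 11/12 is done (1/12 left).
With 11 robots the rate is 11/252, so the rest takes 1/12 ÷ 11/252 = 21/11 hours.
Total = 33 + 21/11 = 384/11 hours.

384/11 hours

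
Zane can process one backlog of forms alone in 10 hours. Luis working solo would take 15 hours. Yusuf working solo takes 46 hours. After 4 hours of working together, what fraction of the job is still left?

Combined rate: 1/10 + 1/15 + 1/46 = (69 + 46 + 15)/690 = 130/690 = 13/69 per hour.
In 4 hours they complete 4·13/69 = 52/69 of the job.
So 17/69 remains.

17/69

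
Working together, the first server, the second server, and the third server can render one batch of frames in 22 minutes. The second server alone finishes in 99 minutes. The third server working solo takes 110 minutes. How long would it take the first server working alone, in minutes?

495/13 minutes

Combined rate is 1/22 per minute.
Known contribution: 1/99 + 1/110 = (10 + 9)/990 = 19/990 per minute.
So the first server's rate is 1/22 − 19/990 = 13/495, meaning 495/13 minutes alone.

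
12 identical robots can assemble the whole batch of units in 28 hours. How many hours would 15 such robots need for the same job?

Total work is 12·28 = 336 robot-hours.
With 15 robots: 336/15 = 112/5 hours.

112/5 hours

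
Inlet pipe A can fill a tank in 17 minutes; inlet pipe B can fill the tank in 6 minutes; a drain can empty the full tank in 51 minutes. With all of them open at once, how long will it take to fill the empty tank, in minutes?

34/7 minutes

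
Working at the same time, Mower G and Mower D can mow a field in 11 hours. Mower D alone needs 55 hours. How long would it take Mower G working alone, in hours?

55/4 hours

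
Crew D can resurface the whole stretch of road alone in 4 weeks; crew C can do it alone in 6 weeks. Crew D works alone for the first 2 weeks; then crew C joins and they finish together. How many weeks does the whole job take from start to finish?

In 2 weeks crew D does 2/4 = 1/2 of the job, leaving 1/2.
Crew D and crew C together work at 5/12 per week, so finishing takes 1/2 ÷ 5/12 = 6/5 weeks.
Total time = 2 + 6/5 = 16/5 weeks.

16/5 weeks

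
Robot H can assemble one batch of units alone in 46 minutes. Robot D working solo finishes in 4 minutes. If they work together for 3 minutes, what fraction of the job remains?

17/92

Combined rate: 1/46 + 1/4 = (2 + 23)/92 = 25/92 per minute.
In 3 minutes they complete 3·25/92 = 75/92 of the job.
So 17/92 remains.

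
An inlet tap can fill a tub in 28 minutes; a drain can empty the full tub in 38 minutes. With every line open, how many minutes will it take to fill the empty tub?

Net rate = 1/28 − 1/38 = (19 − 14)/532 = 5/532 per minute.
Filling time = 1 ÷ (5/532) = 532/5 minutes.

532/5 minutes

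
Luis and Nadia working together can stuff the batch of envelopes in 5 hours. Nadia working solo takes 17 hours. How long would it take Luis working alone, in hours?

Combined rate is 1/5 per hour.
Known contribution: 1/17 per hour.
So Luis's rate is 1/5 − 1/17 = 12/85, meaning 85/12 hours alone.

85/12 hours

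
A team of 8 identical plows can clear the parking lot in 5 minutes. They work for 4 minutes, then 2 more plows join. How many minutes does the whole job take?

One plow does 1/40 of the job per minute.
After 4 minutes with 8 plows, 4/5 is done (1/5 left).
With 10 plows the rate is 10/40 = 1/4, so the rest takes 1/5 ÷ 1/4 = 4/5 minutes.
Total = 4 + 4/5 = 24/5 minutes.

24/5 minutes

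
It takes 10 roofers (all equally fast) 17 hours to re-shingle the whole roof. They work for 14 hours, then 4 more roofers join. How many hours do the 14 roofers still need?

15/7 hours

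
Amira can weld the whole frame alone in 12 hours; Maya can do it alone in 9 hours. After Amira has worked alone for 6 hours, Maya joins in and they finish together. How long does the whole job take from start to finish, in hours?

60/7 hours

In 6 hours Amira does 6/12 = 1/2 of the job, leaving 1/2.
Amira and Maya together work at 7/36 per hour, so finishing takes 1/2 ÷ 7/36 = 18/7 hours.
Total time = 6 + 18/7 = 60/7 hours.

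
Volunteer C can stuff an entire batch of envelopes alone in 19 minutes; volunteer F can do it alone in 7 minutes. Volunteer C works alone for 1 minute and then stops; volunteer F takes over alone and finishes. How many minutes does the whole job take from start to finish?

In 1 minute volunteer C does 1/19 of the job, leaving 18/19.
Volunteer F works at 1/7 per minute, so finishing takes 18/19 ÷ 1/7 = 126/19 minutes.
Total time = 1 + 126/19 = 145/19 minutes.

145/19 minutes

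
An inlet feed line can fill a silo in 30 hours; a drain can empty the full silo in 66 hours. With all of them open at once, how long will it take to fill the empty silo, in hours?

Net rate = 1/30 − 1/66 = (11 − 5)/330 = 6/330 = 1/55 per hour.
Filling time = 1 ÷ (1/55) = 55 hours.

55 hours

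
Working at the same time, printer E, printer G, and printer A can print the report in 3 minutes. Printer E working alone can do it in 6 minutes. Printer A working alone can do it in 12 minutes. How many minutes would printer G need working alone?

Combined rate is 1/3 per minute.
Known contribution: 1/6 + 1/12 = (2 + 1)/12 = 3/12 = 1/4 per minute.
So printer G's rate is 1/3 − 1/4 = 1/12, meaning 12 minutes alone.

12 minutes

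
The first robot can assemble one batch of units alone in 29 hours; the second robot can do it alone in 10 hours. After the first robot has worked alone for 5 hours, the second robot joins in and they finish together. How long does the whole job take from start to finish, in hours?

145/13 hours

In 5 hours the first robot does 5/29 of the job, leaving 24/29.
The first robot and the second robot together work at 39/290 per hour, so finishing takes 24/29 ÷ 39/290 = 80/13 hours.
Total time = 5 + 80/13 = 145/13 hours.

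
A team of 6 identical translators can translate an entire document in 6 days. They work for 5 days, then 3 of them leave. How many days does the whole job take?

7 days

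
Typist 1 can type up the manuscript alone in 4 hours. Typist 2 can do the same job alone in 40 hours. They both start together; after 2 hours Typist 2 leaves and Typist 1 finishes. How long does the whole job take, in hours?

19/5 hours

In the first 2 hours the combined rate is 11/40, so 11/20 of the job is done, leaving 9/20.
After Typist 2 leaves the rate is 1/4 per hour; the remaining 9/20 takes 9/5 hours.
Total = 2 + 9/5 = 19/5 hours.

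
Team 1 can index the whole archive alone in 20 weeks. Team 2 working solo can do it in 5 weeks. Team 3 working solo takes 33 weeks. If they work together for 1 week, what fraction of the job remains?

Combined rate: 1/20 + 1/5 + 1/33 = (33 + 132 + 20)/660 = 185/660 = 37/132 per week.
In 1 week they complete 1·37/132 = 37/132 of the job.
So 95/132 remains.

95/132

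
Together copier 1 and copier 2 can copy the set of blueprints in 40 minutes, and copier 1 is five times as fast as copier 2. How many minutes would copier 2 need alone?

240 minutes

Let copier 2's rate be r; then copier 1's rate is 5r, so together (5 + 1)r = 6r = 1/40.
Thus r = 1/240 per minute.
Copier 2 alone: 240 minutes; copier 1 alone: 48 minutes.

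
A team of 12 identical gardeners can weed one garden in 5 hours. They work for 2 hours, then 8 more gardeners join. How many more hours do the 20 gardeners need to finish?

One gardener does 1/60 of the job per hour.
After 2 hours with 12 gardeners, 2/5 is done (3/5 left).
With 20 gardeners the rate is 20/60 = 1/3, so the rest takes 3/5 ÷ 1/3 = 9/5 hours.

9/5 hours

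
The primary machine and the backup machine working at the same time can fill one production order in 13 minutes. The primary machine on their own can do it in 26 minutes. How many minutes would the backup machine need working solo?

Combined rate is 1/13 per minute.
Known contribution: 1/26 per minute.
So the backup machine's rate is 1/13 − 1/26 = 1/26, meaning 26 minutes alone.

26 minutes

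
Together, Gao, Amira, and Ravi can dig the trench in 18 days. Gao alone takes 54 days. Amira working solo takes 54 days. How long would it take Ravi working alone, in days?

Combined rate is 1/18 per day.
Known contribution: 1/54 + 1/54 = (1 + 1)/54 = 2/54 = 1/27 per day.
So Ravi's rate is 1/18 − 1/27 = 1/54, meaning 54 days alone.

54 days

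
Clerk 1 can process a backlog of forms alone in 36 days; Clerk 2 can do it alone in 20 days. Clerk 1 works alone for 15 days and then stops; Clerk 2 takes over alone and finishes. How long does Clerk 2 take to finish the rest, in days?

35/3 days

In 15 days Clerk 1 does 15/36 = 5/12 of the job, leaving 7/12.
Clerk 2 works at 1/20 per day, so finishing takes 7/12 ÷ 1/20 = 35/3 days.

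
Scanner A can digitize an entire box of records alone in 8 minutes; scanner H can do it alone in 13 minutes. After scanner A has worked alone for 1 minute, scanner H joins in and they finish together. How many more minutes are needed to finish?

13/3 minutes

In 1 minute scanner A does 1/8 of the job, leaving 7/8.
Scanner A and scanner H together work at 21/104 per minute, so finishing takes 7/8 ÷ 21/104 = 13/3 minutes.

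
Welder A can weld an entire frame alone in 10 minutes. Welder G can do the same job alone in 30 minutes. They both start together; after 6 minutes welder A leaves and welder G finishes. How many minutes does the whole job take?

In the first 6 minutes the combined rate is 2/15, so 4/5 of the job is done, leaving 1/5.
After welder A leaves the rate is 1/30 per minute; the remaining 1/5 takes 6 minutes.
Total = 6 + 6 = 12 minutes.

12 minutes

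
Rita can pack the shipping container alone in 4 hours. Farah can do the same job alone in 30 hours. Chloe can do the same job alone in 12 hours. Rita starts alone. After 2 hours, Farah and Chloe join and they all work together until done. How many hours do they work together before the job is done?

In the first 2 hours Rita alone does 2/4 = 1/2 of the job, leaving 1/2.
Once everyone is working, combined rate: 1/4 + 1/30 + 1/12 = (15 + 2 + 5)/60 = 22/60 = 11/30 per hour.
Remaining 1/2 at 11/30 per hour takes 15/11 hours.

15/11 hours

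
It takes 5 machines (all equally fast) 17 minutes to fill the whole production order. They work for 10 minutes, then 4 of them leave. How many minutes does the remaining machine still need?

35 minutes

One machine does 1/85 of the job per minute.
After 10 minutes with 5 machines, 10/17 is done (7/17 left).
With 1 machine the rate is 1/85, so the rest takes 7/17 ÷ 1/85 = 35 minutes.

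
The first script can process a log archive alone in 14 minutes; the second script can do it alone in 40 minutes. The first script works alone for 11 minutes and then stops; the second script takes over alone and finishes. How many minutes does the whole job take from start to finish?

In 11 minutes the first script does 11/14 of the job, leaving 3/14.
The second script works at 1/40 per minute, so finishing takes 3/14 ÷ 1/40 = 60/7 minutes.
Total time = 11 + 60/7 = 137/7 minutes.

137/7 minutes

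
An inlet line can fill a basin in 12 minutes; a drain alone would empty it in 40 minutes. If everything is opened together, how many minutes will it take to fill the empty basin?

Net rate = 1/12 − 1/40 = (10 − 3)/120 = 7/120 per minute.
Filling time = 1 ÷ (7/120) = 120/7 minutes.

120/7 minutes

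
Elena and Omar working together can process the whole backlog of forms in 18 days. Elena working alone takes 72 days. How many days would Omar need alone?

Combined rate is 1/18 per day.
Known contribution: 1/72 per day.
So Omar's rate is 1/18 − 1/72 = 1/24, meaning 24 days alone.

24 days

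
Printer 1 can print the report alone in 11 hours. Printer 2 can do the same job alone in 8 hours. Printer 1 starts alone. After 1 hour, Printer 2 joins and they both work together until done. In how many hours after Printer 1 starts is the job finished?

In the first 1 hour Printer 1 alone does 1/11 of the job, leaving 10/11.
Once everyone is working, combined rate: 1/11 + 1/8 = (8 + 11)/88 = 19/88 per hour.
Remaining 10/11 at 19/88 per hour takes 80/19 hours.
Total from the start = 1 + 80/19 = 99/19 hours.

99/19 hours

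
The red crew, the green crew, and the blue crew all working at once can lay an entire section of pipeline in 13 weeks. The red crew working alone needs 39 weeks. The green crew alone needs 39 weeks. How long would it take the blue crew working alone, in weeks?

39 weeks

Combined rate is 1/13 per week.
Known contribution: 1/39 + 1/39 = (1 + 1)/39 = 2/39 per week.
So the blue crew's rate is 1/13 − 2/39 = 1/39, meaning 39 weeks alone.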